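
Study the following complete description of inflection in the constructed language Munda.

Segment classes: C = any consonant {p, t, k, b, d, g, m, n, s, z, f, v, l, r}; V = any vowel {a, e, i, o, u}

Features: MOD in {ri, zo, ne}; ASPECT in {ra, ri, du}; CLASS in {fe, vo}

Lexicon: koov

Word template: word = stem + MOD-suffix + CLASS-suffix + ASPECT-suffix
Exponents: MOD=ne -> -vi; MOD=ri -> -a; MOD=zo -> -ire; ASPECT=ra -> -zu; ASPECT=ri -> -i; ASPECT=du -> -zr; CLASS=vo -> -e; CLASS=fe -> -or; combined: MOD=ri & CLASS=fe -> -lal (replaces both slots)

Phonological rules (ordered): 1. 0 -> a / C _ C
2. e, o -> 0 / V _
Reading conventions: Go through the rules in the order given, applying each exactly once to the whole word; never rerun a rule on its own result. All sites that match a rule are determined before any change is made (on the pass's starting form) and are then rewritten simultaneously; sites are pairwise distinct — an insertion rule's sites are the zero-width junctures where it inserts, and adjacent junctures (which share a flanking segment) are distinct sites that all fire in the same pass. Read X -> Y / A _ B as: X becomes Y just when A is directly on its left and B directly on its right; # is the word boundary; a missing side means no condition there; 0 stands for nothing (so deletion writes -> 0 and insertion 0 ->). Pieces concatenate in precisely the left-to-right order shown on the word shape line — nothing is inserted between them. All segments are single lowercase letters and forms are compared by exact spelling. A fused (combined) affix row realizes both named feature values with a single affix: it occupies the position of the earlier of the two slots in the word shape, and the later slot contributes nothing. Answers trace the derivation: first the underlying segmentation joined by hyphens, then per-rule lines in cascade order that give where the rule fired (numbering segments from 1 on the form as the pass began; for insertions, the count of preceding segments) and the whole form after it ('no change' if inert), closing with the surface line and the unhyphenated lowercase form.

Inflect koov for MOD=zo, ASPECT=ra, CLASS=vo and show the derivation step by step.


underlying: koov-ire-e-zu
1. 0 -> a / C _ C: no change
2. e, o -> 0 / V _: fires at position(s) 3, 8: kovirezu
surface: kovirezu


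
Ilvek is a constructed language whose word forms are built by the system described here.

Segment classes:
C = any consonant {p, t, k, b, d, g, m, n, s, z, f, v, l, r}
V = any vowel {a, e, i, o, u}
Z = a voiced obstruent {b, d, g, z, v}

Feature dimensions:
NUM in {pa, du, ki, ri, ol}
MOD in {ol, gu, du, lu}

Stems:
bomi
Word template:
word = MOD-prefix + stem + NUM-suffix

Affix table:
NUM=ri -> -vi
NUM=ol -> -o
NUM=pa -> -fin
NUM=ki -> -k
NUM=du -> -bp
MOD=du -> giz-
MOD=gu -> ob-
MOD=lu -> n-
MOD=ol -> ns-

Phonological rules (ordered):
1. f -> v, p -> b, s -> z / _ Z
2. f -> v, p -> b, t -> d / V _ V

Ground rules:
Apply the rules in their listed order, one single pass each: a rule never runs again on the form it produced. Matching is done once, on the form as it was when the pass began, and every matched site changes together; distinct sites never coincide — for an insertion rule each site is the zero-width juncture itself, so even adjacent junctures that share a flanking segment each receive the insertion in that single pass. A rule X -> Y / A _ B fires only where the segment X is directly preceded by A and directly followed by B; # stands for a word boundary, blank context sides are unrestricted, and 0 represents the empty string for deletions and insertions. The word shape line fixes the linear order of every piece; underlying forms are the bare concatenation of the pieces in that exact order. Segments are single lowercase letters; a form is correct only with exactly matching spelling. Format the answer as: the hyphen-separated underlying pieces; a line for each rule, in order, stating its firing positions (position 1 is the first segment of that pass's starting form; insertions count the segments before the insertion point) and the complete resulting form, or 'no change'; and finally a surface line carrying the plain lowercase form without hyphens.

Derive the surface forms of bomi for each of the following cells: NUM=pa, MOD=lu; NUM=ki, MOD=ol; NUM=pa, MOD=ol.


cell NUM=pa, MOD=lu:
underlying: n-bomi-fin
1. f -> v, p -> b, s -> z / _ Z: no change
2. f -> v, p -> b, t -> d / V _ V: fires at position(s) 6: nbomivin
surface: nbomivin

cell NUM=ki, MOD=ol:
underlying: ns-bomi-k
1. f -> v, p -> b, s -> z / _ Z: fires at position(s) 2: nzbomik
2. f -> v, p -> b, t -> d / V _ V: no change
surface: nzbomik

cell NUM=pa, MOD=ol:
underlying: ns-bomi-fin
1. f -> v, p -> b, s -> z / _ Z: fires at position(s) 2: nzbomifin
2. f -> v, p -> b, t -> d / V _ V: fires at position(s) 7: nzbomivin
surface: nzbomivin


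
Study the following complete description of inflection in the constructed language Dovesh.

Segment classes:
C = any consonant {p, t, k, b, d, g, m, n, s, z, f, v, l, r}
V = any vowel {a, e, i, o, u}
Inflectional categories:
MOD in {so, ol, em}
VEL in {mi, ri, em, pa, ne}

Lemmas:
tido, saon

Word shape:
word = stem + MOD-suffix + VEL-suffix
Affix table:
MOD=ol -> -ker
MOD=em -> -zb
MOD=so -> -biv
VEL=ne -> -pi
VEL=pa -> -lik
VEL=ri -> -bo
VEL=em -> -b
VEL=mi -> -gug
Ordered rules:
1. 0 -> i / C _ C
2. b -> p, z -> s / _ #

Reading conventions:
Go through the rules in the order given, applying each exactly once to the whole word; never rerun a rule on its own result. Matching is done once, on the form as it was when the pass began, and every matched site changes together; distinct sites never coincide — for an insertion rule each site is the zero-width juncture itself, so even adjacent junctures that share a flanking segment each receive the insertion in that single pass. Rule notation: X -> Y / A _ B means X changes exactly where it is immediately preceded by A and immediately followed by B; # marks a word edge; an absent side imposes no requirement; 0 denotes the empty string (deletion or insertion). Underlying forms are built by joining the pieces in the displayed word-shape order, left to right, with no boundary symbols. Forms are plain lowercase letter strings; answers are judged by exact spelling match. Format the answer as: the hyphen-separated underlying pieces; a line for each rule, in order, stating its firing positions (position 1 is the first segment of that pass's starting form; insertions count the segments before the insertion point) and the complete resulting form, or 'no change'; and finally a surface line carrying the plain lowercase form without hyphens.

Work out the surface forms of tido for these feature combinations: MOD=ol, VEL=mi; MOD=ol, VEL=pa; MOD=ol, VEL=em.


cell MOD=ol, VEL=mi:
underlying: tido-ker-gug
1. 0 -> i / C _ C: inserts after position(s) 7: tidokerigug
2. b -> p, z -> s / _ #: no change
surface: tidokerigug

cell MOD=ol, VEL=pa:
underlying: tido-ker-lik
1. 0 -> i / C _ C: inserts after position(s) 7: tidokerilik
2. b -> p, z -> s / _ #: no change
surface: tidokerilik

cell MOD=ol, VEL=em:
underlying: tido-ker-b
1. 0 -> i / C _ C: inserts after position(s) 7: tidokerib
2. b -> p, z -> s / _ #: fires at position(s) 9: tidokerip
surface: tidokerip


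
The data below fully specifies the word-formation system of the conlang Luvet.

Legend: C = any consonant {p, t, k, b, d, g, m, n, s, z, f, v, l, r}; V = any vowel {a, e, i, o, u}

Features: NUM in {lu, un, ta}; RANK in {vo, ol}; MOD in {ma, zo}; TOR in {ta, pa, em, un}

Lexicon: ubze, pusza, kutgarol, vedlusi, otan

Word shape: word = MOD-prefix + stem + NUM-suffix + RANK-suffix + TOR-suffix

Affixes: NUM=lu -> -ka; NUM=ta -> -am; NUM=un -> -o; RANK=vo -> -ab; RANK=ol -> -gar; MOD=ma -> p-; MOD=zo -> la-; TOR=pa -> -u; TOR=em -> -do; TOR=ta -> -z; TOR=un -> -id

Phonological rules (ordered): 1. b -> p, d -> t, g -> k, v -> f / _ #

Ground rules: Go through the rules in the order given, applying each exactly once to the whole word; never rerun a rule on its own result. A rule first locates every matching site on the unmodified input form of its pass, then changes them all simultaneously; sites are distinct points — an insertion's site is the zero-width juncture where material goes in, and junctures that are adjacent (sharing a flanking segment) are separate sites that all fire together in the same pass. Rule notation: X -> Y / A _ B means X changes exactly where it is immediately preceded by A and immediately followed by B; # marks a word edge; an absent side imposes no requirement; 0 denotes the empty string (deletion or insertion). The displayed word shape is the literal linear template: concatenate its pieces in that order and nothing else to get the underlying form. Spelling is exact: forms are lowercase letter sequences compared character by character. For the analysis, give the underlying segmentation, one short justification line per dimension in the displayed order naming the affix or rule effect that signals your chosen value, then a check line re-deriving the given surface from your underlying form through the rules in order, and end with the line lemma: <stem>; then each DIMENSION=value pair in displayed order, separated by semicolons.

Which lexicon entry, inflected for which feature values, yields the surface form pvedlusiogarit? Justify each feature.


underlying: p-vedlusi-o-gar-id
NUM=un - signalled by the affix -o
RANK=ol - signalled by the affix -gar
MOD=ma - signalled by the affix p-
TOR=un - signalled by the affix -id
check: pvedlusiogarid -> pvedlusiogarit
lemma: vedlusi; NUM=un; RANK=ol; MOD=ma; TOR=un


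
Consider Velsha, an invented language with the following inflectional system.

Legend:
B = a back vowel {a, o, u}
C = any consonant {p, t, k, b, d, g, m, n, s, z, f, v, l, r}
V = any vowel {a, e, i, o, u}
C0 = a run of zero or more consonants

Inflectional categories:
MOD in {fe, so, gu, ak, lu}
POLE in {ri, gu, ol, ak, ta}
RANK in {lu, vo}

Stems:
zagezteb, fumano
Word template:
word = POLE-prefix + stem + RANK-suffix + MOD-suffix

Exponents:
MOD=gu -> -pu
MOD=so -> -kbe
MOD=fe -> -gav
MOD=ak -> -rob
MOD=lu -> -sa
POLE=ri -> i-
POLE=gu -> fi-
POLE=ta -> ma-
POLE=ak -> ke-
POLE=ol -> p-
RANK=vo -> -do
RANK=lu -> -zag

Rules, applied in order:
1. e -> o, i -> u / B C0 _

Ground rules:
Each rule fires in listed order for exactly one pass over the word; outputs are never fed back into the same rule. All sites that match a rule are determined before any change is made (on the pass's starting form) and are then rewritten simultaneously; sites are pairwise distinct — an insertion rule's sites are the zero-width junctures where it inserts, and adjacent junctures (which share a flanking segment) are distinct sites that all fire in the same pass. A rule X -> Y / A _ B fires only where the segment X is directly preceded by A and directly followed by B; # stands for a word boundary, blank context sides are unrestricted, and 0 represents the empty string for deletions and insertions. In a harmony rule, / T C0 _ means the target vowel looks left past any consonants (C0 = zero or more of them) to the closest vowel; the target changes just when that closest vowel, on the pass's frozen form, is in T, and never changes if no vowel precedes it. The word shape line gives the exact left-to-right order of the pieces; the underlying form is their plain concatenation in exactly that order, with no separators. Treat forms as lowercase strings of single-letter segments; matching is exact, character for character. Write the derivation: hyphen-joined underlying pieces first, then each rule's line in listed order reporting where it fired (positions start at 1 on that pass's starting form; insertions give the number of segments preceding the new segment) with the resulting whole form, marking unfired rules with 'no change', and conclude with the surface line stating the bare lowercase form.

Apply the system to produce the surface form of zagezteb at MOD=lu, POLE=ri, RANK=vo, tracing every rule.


underlying: i-zagezteb-do-sa
1. e -> o, i -> u / B C0 _: fires at position(s) 5: izagoztebdosa
surface: izagoztebdosa


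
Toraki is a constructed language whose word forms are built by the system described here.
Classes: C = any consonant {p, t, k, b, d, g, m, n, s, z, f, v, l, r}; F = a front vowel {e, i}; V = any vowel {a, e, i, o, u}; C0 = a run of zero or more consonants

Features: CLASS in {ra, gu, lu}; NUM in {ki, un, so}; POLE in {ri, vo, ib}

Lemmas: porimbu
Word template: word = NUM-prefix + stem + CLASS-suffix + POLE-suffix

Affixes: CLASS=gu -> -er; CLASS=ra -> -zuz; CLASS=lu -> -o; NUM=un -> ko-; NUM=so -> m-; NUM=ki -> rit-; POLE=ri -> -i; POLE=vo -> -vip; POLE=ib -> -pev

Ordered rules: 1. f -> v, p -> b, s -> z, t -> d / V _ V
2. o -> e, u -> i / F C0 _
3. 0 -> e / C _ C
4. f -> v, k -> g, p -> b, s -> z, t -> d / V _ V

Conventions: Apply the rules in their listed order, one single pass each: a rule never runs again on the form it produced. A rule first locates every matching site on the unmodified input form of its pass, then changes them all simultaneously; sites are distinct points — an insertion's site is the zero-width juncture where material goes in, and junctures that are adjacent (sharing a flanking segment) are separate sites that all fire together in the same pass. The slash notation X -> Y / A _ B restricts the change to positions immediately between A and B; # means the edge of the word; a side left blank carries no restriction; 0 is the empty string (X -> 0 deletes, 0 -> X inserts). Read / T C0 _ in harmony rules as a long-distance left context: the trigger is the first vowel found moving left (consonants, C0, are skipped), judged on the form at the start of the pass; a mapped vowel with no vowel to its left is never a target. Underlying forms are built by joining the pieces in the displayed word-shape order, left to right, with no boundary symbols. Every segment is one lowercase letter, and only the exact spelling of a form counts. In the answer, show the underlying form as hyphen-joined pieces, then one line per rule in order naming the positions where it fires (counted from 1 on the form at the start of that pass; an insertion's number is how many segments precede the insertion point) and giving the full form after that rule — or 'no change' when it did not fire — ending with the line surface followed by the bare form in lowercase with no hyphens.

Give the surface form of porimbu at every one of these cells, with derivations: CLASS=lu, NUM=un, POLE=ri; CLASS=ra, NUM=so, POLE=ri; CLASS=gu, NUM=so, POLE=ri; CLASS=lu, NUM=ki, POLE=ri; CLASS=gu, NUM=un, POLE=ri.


cell CLASS=lu, NUM=un, POLE=ri:
underlying: ko-porimbu-o-i
1. f -> v, p -> b, s -> z, t -> d / V _ V: fires at position(s) 3: koborimbuoi
2. o -> e, u -> i / F C0 _: fires at position(s) 9: koborimbioi
3. 0 -> e / C _ C: inserts after position(s) 7: koborimebioi
4. f -> v, k -> g, p -> b, s -> z, t -> d / V _ V: no change
surface: koborimebioi

cell CLASS=ra, NUM=so, POLE=ri:
underlying: m-porimbu-zuz-i
1. f -> v, p -> b, s -> z, t -> d / V _ V: no change
2. o -> e, u -> i / F C0 _: fires at position(s) 8: mporimbizuzi
3. 0 -> e / C _ C: inserts after position(s) 1, 6: meporimebizuzi
4. f -> v, k -> g, p -> b, s -> z, t -> d / V _ V: fires at position(s) 3: meborimebizuzi
surface: meborimebizuzi

cell CLASS=gu, NUM=so, POLE=ri:
underlying: m-porimbu-er-i
1. f -> v, p -> b, s -> z, t -> d / V _ V: no change
2. o -> e, u -> i / F C0 _: fires at position(s) 8: mporimbieri
3. 0 -> e / C _ C: inserts after position(s) 1, 6: meporimebieri
4. f -> v, k -> g, p -> b, s -> z, t -> d / V _ V: fires at position(s) 3: meborimebieri
surface: meborimebieri

cell CLASS=lu, NUM=ki, POLE=ri:
underlying: rit-porimbu-o-i
1. f -> v, p -> b, s -> z, t -> d / V _ V: no change
2. o -> e, u -> i / F C0 _: fires at position(s) 5, 10: ritperimbioi
3. 0 -> e / C _ C: inserts after position(s) 3, 8: riteperimebioi
4. f -> v, k -> g, p -> b, s -> z, t -> d / V _ V: fires at position(s) 3, 5: rideberimebioi
surface: rideberimebioi

cell CLASS=gu, NUM=un, POLE=ri:
underlying: ko-porimbu-er-i
1. f -> v, p -> b, s -> z, t -> d / V _ V: fires at position(s) 3: koborimbueri
2. o -> e, u -> i / F C0 _: fires at position(s) 9: koborimbieri
3. 0 -> e / C _ C: inserts after position(s) 7: koborimebieri
4. f -> v, k -> g, p -> b, s -> z, t -> d / V _ V: no change
surface: koborimebieri


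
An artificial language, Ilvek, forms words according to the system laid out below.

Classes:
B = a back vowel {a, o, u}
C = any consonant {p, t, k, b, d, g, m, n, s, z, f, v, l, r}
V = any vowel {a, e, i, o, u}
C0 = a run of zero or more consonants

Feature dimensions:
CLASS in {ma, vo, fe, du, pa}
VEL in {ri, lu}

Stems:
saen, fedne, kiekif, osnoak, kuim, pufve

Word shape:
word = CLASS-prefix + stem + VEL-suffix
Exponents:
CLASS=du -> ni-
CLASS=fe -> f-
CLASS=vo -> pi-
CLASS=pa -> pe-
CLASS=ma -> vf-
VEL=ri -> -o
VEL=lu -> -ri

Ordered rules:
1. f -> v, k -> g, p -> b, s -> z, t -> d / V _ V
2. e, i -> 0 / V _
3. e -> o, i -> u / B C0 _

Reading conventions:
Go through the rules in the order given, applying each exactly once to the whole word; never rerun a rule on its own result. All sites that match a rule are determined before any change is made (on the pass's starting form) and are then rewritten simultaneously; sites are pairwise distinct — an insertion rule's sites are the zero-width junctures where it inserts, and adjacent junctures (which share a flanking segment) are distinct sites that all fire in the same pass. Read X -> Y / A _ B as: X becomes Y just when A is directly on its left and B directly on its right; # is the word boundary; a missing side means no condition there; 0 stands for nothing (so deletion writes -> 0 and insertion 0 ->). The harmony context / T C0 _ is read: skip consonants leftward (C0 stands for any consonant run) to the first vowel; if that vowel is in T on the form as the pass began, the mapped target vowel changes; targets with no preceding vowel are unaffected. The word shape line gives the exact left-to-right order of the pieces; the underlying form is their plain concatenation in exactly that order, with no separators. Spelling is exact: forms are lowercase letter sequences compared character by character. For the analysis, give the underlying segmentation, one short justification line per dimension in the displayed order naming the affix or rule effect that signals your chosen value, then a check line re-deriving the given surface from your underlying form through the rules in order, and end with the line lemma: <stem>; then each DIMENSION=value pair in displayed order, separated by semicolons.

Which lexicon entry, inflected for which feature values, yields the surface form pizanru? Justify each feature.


underlying: pi-saen-ri
CLASS=vo - signalled by the affix pi-
VEL=lu - signalled by the affix -ri
check: pisaenri -> pizaenri -> pizanri -> pizanru
lemma: saen; CLASS=vo; VEL=lu


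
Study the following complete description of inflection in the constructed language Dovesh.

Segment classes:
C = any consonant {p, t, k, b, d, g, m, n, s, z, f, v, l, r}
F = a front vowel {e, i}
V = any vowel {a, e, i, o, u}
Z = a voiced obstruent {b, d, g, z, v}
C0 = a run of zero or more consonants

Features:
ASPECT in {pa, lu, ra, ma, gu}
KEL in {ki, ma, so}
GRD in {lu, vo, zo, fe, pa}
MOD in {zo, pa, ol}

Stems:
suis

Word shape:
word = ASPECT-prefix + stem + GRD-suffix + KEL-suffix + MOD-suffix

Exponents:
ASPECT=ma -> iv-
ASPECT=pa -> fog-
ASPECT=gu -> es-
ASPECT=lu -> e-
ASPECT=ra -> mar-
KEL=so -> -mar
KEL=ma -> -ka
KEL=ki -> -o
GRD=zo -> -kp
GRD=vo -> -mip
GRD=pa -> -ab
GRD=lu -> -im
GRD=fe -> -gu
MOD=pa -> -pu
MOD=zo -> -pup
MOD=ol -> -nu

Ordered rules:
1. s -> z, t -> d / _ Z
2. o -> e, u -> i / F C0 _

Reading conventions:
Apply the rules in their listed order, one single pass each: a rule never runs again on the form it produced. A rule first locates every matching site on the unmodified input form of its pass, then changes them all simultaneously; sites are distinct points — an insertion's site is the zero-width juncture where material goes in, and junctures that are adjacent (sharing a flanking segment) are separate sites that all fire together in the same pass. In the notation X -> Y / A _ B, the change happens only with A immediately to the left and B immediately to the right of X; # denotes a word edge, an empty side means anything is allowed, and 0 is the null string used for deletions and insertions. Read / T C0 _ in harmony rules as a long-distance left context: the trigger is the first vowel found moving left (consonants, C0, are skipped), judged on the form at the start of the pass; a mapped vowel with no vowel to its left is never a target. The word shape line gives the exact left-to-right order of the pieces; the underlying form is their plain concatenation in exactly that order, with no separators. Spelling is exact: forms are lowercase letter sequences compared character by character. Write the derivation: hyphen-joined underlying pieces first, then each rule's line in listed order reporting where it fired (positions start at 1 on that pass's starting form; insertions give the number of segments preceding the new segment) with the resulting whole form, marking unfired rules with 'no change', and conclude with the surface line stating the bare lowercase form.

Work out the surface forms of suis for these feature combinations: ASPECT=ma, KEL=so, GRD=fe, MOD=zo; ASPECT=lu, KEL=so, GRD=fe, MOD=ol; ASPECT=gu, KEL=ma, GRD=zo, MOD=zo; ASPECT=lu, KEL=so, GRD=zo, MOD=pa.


cell ASPECT=ma, KEL=so, GRD=fe, MOD=zo:
underlying: iv-suis-gu-mar-pup
1. s -> z, t -> d / _ Z: fires at position(s) 6: ivsuizgumarpup
2. o -> e, u -> i / F C0 _: fires at position(s) 4, 8: ivsiizgimarpup
surface: ivsiizgimarpup

cell ASPECT=lu, KEL=so, GRD=fe, MOD=ol:
underlying: e-suis-gu-mar-nu
1. s -> z, t -> d / _ Z: fires at position(s) 5: esuizgumarnu
2. o -> e, u -> i / F C0 _: fires at position(s) 3, 7: esiizgimarnu
surface: esiizgimarnu

cell ASPECT=gu, KEL=ma, GRD=zo, MOD=zo:
underlying: es-suis-kp-ka-pup
1. s -> z, t -> d / _ Z: no change
2. o -> e, u -> i / F C0 _: fires at position(s) 4: essiiskpkapup
surface: essiiskpkapup

cell ASPECT=lu, KEL=so, GRD=zo, MOD=pa:
underlying: e-suis-kp-mar-pu
1. s -> z, t -> d / _ Z: no change
2. o -> e, u -> i / F C0 _: fires at position(s) 3: esiiskpmarpu
surface: esiiskpmarpu


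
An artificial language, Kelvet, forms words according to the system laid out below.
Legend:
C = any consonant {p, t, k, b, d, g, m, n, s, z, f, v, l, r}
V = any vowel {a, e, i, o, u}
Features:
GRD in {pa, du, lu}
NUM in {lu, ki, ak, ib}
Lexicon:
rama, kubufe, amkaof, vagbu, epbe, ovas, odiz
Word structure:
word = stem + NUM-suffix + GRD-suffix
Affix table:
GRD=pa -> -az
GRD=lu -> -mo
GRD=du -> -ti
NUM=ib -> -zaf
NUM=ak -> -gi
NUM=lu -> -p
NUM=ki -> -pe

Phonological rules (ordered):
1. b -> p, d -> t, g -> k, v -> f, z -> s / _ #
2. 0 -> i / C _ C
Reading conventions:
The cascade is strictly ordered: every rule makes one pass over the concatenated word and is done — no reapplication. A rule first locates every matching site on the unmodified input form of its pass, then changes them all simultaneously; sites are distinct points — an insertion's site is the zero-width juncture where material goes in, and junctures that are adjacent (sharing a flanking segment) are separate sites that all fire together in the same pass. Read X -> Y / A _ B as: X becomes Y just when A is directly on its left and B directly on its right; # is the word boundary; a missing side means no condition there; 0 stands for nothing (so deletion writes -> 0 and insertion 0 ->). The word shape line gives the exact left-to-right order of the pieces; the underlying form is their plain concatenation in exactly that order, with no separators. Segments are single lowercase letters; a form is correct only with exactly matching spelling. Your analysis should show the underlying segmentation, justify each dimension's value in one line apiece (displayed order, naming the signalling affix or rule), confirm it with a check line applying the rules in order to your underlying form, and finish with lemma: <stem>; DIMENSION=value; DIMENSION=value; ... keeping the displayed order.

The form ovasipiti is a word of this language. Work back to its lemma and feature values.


underlying: ovas-p-ti
GRD=du - signalled by the affix -ti
NUM=lu - signalled by the affix -p
check: ovaspti -> ovaspti -> ovasipiti
lemma: ovas; GRD=du; NUM=lu


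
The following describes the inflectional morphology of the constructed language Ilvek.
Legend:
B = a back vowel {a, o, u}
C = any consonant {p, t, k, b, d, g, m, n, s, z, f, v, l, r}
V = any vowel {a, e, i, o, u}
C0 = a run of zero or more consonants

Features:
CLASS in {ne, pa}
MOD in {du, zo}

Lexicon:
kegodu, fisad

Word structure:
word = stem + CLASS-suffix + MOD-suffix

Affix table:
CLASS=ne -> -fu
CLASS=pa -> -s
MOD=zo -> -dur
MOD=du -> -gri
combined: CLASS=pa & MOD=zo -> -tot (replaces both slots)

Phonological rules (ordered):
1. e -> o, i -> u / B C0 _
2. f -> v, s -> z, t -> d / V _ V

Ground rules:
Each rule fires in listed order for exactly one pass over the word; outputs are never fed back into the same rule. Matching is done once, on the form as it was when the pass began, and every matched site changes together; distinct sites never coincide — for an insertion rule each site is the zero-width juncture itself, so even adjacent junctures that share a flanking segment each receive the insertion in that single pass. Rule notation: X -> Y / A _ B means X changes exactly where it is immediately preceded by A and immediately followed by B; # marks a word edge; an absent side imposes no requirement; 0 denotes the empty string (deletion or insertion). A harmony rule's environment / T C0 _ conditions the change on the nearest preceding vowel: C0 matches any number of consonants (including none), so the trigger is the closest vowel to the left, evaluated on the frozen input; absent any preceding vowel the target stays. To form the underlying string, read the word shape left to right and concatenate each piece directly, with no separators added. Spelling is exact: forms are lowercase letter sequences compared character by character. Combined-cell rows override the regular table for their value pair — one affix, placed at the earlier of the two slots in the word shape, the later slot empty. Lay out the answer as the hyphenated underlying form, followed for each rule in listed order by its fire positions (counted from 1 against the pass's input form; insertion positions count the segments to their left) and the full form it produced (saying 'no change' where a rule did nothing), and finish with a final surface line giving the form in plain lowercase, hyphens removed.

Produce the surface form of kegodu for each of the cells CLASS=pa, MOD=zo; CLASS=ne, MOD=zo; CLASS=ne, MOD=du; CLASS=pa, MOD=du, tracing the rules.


cell CLASS=pa, MOD=zo:
underlying: kegodu-tot
1. e -> o, i -> u / B C0 _: no change
2. f -> v, s -> z, t -> d / V _ V: fires at position(s) 7: kegodudot
surface: kegodudot

cell CLASS=ne, MOD=zo:
underlying: kegodu-fu-dur
1. e -> o, i -> u / B C0 _: no change
2. f -> v, s -> z, t -> d / V _ V: fires at position(s) 7: kegoduvudur
surface: kegoduvudur

cell CLASS=ne, MOD=du:
underlying: kegodu-fu-gri
1. e -> o, i -> u / B C0 _: fires at position(s) 11: kegodufugru
2. f -> v, s -> z, t -> d / V _ V: fires at position(s) 7: kegoduvugru
surface: kegoduvugru

cell CLASS=pa, MOD=du:
underlying: kegodu-s-gri
1. e -> o, i -> u / B C0 _: fires at position(s) 10: kegodusgru
2. f -> v, s -> z, t -> d / V _ V: no change
surface: kegodusgru


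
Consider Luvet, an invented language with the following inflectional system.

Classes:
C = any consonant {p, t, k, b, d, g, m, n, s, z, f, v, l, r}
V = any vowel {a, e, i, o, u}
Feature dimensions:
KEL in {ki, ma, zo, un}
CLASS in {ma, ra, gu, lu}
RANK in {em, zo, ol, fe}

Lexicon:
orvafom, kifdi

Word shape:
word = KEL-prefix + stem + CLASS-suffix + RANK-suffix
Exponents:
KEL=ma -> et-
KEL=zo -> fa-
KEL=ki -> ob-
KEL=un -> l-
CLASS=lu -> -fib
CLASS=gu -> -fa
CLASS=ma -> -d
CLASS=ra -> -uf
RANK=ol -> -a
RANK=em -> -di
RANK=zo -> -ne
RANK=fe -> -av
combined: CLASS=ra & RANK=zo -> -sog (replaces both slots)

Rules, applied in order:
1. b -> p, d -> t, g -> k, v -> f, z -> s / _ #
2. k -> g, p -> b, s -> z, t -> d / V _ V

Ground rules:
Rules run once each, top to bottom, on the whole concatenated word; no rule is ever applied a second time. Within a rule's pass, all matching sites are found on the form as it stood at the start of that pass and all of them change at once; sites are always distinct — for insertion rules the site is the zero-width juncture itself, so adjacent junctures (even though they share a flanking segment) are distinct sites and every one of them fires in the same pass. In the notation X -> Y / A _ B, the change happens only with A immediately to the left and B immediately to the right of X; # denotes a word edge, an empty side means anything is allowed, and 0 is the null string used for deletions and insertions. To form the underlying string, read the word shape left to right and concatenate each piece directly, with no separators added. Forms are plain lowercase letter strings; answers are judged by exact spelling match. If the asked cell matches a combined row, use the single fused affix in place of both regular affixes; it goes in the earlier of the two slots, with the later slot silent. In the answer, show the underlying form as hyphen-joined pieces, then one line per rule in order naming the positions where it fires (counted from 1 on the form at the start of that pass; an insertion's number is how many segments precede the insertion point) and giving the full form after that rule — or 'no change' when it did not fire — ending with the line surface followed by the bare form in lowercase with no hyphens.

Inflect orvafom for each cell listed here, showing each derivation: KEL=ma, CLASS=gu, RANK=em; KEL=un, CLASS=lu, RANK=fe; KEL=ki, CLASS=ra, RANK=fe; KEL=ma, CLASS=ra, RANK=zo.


cell KEL=ma, CLASS=gu, RANK=em:
underlying: et-orvafom-fa-di
1. b -> p, d -> t, g -> k, v -> f, z -> s / _ #: no change
2. k -> g, p -> b, s -> z, t -> d / V _ V: fires at position(s) 2: edorvafomfadi
surface: edorvafomfadi

cell KEL=un, CLASS=lu, RANK=fe:
underlying: l-orvafom-fib-av
1. b -> p, d -> t, g -> k, v -> f, z -> s / _ #: fires at position(s) 13: lorvafomfibaf
2. k -> g, p -> b, s -> z, t -> d / V _ V: no change
surface: lorvafomfibaf

cell KEL=ki, CLASS=ra, RANK=fe:
underlying: ob-orvafom-uf-av
1. b -> p, d -> t, g -> k, v -> f, z -> s / _ #: fires at position(s) 13: oborvafomufaf
2. k -> g, p -> b, s -> z, t -> d / V _ V: no change
surface: oborvafomufaf

cell KEL=ma, CLASS=ra, RANK=zo:
underlying: et-orvafom-sog
1. b -> p, d -> t, g -> k, v -> f, z -> s / _ #: fires at position(s) 12: etorvafomsok
2. k -> g, p -> b, s -> z, t -> d / V _ V: fires at position(s) 2: edorvafomsok
surface: edorvafomsok


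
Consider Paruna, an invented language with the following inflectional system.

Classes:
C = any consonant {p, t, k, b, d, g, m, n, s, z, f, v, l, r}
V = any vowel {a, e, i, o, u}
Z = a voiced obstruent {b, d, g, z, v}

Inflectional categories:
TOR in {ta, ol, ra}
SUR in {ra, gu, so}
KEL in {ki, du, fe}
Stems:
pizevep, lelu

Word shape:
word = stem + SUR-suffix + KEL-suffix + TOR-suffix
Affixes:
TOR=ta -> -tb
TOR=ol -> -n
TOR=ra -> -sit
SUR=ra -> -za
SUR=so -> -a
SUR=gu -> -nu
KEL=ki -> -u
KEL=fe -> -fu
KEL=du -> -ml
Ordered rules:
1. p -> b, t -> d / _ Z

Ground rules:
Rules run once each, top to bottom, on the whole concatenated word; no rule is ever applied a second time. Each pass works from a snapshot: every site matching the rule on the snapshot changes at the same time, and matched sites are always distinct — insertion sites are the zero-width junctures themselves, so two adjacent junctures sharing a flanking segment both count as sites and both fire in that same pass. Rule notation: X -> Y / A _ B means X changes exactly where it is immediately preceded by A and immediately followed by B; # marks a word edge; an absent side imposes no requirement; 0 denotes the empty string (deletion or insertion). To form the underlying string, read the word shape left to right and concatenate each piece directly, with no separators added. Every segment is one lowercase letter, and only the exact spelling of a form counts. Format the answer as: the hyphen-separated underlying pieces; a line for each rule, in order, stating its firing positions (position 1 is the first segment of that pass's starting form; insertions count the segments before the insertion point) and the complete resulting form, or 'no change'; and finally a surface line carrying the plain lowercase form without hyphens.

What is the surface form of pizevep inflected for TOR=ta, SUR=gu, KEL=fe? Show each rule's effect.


underlying: pizevep-nu-fu-tb
1. p -> b, t -> d / _ Z: fires at position(s) 12: pizevepnufudb
surface: pizevepnufudb


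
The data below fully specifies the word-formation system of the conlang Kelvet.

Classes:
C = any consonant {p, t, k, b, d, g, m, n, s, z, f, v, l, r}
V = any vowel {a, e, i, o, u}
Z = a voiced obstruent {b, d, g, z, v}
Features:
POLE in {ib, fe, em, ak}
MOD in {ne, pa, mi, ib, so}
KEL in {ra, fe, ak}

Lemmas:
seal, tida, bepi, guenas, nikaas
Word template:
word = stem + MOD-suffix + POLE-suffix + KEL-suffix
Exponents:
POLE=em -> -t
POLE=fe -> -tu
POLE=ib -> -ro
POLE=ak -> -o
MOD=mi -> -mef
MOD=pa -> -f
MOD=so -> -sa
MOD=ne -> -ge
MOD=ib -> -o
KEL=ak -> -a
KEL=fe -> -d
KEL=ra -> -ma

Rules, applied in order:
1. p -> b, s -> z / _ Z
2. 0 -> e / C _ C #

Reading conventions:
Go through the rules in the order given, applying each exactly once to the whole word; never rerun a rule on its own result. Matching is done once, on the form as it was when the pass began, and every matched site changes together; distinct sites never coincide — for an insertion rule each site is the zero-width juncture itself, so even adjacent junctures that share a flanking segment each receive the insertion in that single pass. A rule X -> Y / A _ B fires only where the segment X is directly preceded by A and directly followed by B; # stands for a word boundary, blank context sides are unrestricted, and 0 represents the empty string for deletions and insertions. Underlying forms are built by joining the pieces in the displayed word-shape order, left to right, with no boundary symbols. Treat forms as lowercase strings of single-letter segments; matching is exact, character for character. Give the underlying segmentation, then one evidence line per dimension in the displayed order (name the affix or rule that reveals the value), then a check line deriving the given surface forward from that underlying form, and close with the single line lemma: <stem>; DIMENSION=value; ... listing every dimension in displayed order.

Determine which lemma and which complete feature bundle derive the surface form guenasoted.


underlying: guenas-o-t-d
POLE=em - signalled by the affix -t
MOD=ib - signalled by the affix -o
KEL=fe - signalled by the affix -d
check: guenasotd -> guenasotd -> guenasoted
lemma: guenas; POLE=em; MOD=ib; KEL=fe


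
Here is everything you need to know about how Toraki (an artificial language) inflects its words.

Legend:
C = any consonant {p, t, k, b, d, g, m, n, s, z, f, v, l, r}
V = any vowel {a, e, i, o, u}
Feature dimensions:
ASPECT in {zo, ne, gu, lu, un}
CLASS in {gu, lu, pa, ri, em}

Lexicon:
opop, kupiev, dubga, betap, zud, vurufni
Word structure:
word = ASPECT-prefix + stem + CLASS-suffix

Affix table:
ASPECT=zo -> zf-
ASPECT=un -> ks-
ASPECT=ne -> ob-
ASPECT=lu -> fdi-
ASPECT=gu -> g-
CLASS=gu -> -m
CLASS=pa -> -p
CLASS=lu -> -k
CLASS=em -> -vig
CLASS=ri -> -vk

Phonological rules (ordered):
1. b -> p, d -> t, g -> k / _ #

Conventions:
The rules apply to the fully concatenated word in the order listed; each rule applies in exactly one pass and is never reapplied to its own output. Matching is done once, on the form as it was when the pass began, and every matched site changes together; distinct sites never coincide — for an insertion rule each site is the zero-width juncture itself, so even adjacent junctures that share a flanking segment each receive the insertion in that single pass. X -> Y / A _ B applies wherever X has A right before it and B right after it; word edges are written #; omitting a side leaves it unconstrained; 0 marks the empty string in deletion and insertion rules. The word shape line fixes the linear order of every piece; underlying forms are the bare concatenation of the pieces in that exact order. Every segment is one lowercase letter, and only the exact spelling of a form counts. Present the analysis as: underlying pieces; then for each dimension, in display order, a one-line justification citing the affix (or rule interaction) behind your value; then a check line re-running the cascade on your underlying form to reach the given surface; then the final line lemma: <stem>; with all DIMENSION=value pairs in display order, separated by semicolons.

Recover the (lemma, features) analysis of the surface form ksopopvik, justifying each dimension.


underlying: ks-opop-vig
ASPECT=un - signalled by the affix ks-
CLASS=em - signalled by the affix -vig
check: ksopopvig -> ksopopvik
lemma: opop; ASPECT=un; CLASS=em


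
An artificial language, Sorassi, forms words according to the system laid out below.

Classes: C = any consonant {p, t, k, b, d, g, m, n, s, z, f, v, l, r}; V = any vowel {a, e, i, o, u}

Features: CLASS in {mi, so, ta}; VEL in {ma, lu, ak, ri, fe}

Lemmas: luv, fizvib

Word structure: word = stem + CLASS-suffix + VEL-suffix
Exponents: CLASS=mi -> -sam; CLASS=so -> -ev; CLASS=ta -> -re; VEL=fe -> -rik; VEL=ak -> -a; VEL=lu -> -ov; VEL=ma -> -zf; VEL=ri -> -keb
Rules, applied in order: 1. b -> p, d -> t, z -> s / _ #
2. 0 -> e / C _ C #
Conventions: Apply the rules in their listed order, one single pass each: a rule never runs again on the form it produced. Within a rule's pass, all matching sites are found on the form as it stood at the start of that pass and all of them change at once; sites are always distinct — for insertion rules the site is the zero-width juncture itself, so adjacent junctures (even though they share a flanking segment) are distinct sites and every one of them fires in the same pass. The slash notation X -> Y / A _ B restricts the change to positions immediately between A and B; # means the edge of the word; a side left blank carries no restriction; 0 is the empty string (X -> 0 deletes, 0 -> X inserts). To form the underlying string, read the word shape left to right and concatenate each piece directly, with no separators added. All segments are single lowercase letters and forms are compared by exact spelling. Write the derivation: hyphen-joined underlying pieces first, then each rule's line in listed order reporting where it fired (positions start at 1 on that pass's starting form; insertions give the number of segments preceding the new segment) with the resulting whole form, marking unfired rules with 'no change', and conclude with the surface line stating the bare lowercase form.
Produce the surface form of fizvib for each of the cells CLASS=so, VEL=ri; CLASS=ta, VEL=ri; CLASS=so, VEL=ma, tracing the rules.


cell CLASS=so, VEL=ri:
underlying: fizvib-ev-keb
1. b -> p, d -> t, z -> s / _ #: fires at position(s) 11: fizvibevkep
2. 0 -> e / C _ C #: no change
surface: fizvibevkep

cell CLASS=ta, VEL=ri:
underlying: fizvib-re-keb
1. b -> p, d -> t, z -> s / _ #: fires at position(s) 11: fizvibrekep
2. 0 -> e / C _ C #: no change
surface: fizvibrekep

cell CLASS=so, VEL=ma:
underlying: fizvib-ev-zf
1. b -> p, d -> t, z -> s / _ #: no change
2. 0 -> e / C _ C #: inserts after position(s) 9: fizvibevzef
surface: fizvibevzef


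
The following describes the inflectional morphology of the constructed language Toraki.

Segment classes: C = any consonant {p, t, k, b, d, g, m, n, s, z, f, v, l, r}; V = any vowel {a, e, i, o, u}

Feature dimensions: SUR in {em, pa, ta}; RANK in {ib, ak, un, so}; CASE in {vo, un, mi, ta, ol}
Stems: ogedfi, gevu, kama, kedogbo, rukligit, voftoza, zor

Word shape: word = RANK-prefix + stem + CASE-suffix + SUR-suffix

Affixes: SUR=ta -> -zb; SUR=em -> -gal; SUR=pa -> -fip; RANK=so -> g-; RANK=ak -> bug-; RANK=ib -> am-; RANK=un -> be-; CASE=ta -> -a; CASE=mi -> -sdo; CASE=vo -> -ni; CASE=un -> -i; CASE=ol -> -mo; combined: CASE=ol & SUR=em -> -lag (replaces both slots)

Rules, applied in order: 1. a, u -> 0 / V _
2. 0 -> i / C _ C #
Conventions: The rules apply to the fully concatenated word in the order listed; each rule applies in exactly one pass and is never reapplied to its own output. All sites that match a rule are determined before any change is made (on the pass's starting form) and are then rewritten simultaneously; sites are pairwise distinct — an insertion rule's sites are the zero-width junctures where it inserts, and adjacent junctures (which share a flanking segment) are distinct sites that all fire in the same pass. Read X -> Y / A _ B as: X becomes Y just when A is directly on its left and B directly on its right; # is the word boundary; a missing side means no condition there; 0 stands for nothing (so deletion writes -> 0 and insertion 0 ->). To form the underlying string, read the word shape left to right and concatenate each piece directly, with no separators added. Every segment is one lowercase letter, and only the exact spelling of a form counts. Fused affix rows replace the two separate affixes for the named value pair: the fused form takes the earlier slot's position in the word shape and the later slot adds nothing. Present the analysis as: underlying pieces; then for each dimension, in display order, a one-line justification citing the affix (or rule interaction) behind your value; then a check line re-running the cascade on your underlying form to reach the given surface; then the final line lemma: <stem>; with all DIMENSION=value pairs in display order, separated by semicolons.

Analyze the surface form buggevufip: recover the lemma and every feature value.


underlying: bug-gevu-a-fip
SUR=pa - signalled by the affix -fip
RANK=ak - signalled by the affix bug-
CASE=ta - signalled by the affix -a
check: buggevuafip -> buggevufip -> buggevufip
lemma: gevu; SUR=pa; RANK=ak; CASE=ta
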